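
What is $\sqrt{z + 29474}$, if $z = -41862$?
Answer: $2 i \sqrt{3097} \approx 111.3 i$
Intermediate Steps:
$\sqrt{z + 29474} = \sqrt{-41862 + 29474} = \sqrt{-12388} = 2 i \sqrt{3097}$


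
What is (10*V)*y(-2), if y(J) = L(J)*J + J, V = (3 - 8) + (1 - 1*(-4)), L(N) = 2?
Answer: 0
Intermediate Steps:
V = 0 (V = -5 + (1 + 4) = -5 + 5 = 0)
y(J) = 3*J (y(J) = 2*J + J = 3*J)
(10*V)*y(-2) = (10*0)*(3*(-2)) = 0*(-6) = 0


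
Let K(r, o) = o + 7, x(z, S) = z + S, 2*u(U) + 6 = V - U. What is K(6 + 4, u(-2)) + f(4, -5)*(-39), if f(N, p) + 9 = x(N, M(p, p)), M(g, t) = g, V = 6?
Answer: 398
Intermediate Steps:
u(U) = -U/2 (u(U) = -3 + (6 - U)/2 = -3 + (3 - U/2) = -U/2)
x(z, S) = S + z
K(r, o) = 7 + o
f(N, p) = -9 + N + p (f(N, p) = -9 + (p + N) = -9 + (N + p) = -9 + N + p)
K(6 + 4, u(-2)) + f(4, -5)*(-39) = (7 - 1/2*(-2)) + (-9 + 4 - 5)*(-39) = (7 + 1) - 10*(-39) = 8 + 390 = 398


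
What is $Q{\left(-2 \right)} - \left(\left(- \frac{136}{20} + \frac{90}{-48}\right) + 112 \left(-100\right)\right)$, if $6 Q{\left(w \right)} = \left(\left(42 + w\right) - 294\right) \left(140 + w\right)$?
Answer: $\frac{214667}{40} \approx 5366.7$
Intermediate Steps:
$Q{\left(w \right)} = \frac{\left(-252 + w\right) \left(140 + w\right)}{6}$ ($Q{\left(w \right)} = \frac{\left(\left(42 + w\right) - 294\right) \left(140 + w\right)}{6} = \frac{\left(-252 + w\right) \left(140 + w\right)}{6}$)
$Q{\left(-2 \right)} - \left(\left(- \frac{136}{20} + \frac{90}{-48}\right) + 112 \left(-100\right)\right) = \left(-5880 - - \frac{112}{3} + \frac{\left(-2\right)^{2}}{6}\right) - \left(\left(- \frac{136}{20} + \frac{90}{-48}\right) + 112 \left(-100\right)\right) = \left(-5880 + \frac{112}{3} + \frac{1}{6} \cdot 4\right) - \left(\left(\left(-136\right) \frac{1}{20} + 90 \left(- \frac{1}{48}\right)\right) - 11200\right) = \left(-5880 + \frac{112}{3} + \frac{2}{3}\right) - \left(\left(- \frac{34}{5} - \frac{15}{8}\right) - 11200\right) = -5842 - \left(- \frac{347}{40} - 11200\right) = -5842 - - \frac{448347}{40} = -5842 + \frac{448347}{40} = \frac{214667}{40}$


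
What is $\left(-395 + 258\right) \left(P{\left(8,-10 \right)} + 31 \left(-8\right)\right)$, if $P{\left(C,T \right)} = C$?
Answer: $32880$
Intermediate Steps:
$\left(-395 + 258\right) \left(P{\left(8,-10 \right)} + 31 \left(-8\right)\right) = \left(-395 + 258\right) \left(8 + 31 \left(-8\right)\right) = - 137 \left(8 - 248\right) = \left(-137\right) \left(-240\right) = 32880$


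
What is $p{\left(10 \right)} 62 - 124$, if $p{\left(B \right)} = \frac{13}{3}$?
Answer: $\frac{434}{3} \approx 144.67$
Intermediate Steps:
$p{\left(B \right)} = \frac{13}{3}$ ($p{\left(B \right)} = 13 \cdot \frac{1}{3} = \frac{13}{3}$)
$p{\left(10 \right)} 62 - 124 = \frac{13}{3} \cdot 62 - 124 = \frac{806}{3} - 124 = \frac{434}{3}$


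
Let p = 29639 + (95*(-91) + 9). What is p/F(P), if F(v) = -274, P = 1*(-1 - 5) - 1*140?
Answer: -21003/274 ≈ -76.653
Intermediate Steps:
P = -146 (P = 1*(-6) - 140 = -6 - 140 = -146)
p = 21003 (p = 29639 + (-8645 + 9) = 29639 - 8636 = 21003)
p/F(P) = 21003/(-274) = 21003*(-1/274) = -21003/274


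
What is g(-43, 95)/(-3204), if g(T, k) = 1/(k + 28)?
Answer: -1/394092 ≈ -2.5375e-6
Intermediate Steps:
g(T, k) = 1/(28 + k)
g(-43, 95)/(-3204) = 1/((28 + 95)*(-3204)) = -1/3204/123 = (1/123)*(-1/3204) = -1/394092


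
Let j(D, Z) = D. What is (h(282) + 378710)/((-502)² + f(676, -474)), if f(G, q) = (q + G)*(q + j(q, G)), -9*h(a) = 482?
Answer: 121711/19449 ≈ 6.2580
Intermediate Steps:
h(a) = -482/9 (h(a) = -⅑*482 = -482/9)
f(G, q) = 2*q*(G + q) (f(G, q) = (q + G)*(q + q) = (G + q)*(2*q) = 2*q*(G + q))
(h(282) + 378710)/((-502)² + f(676, -474)) = (-482/9 + 378710)/((-502)² + 2*(-474)*(676 - 474)) = 3407908/(9*(252004 + 2*(-474)*202)) = 3407908/(9*(252004 - 191496)) = (3407908/9)/60508 = (3407908/9)*(1/60508) = 121711/19449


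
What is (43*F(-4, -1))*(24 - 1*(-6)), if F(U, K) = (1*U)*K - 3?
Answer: 1290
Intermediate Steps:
F(U, K) = -3 + K*U (F(U, K) = U*K - 3 = K*U - 3 = -3 + K*U)
(43*F(-4, -1))*(24 - 1*(-6)) = (43*(-3 - 1*(-4)))*(24 - 1*(-6)) = (43*(-3 + 4))*(24 + 6) = (43*1)*30 = 43*30 = 1290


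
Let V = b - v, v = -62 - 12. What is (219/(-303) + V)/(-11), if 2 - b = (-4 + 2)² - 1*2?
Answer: -7401/1111 ≈ -6.6616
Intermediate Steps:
b = 0 (b = 2 - ((-4 + 2)² - 1*2) = 2 - ((-2)² - 2) = 2 - (4 - 2) = 2 - 1*2 = 2 - 2 = 0)
v = -74
V = 74 (V = 0 - 1*(-74) = 0 + 74 = 74)
(219/(-303) + V)/(-11) = (219/(-303) + 74)/(-11) = -(219*(-1/303) + 74)/11 = -(-73/101 + 74)/11 = -1/11*7401/101 = -7401/1111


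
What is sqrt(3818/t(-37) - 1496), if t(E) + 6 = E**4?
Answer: I*sqrt(9933135090090)/81485 ≈ 38.678*I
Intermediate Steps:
t(E) = -6 + E**4
sqrt(3818/t(-37) - 1496) = sqrt(3818/(-6 + (-37)**4) - 1496) = sqrt(3818/(-6 + 1874161) - 1496) = sqrt(3818/1874155 - 1496) = sqrt(3818*(1/1874155) - 1496) = sqrt(166/81485 - 1496) = sqrt(-121901394/81485) = I*sqrt(9933135090090)/81485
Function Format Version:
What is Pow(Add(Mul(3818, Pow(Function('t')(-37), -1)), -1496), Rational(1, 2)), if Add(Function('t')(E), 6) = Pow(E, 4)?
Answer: Mul(Rational(1, 81485), I, Pow(9933135090090, Rational(1, 2))) ≈ Mul(38.678, I)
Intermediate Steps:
Function('t')(E) = Add(-6, Pow(E, 4))
Pow(Add(Mul(3818, Pow(Function('t')(-37), -1)), -1496), Rational(1, 2)) = Pow(Add(Mul(3818, Pow(Add(-6, Pow(-37, 4)), -1)), -1496), Rational(1, 2)) = Pow(Add(Mul(3818, Pow(Add(-6, 1874161), -1)), -1496), Rational(1, 2)) = Pow(Add(Mul(3818, Pow(1874155, -1)), -1496), Rational(1, 2)) = Pow(Add(Mul(3818, Rational(1, 1874155)), -1496), Rational(1, 2)) = Pow(Add(Rational(166, 81485), -1496), Rational(1, 2)) = Pow(Rational(-121901394, 81485), Rational(1, 2)) = Mul(Rational(1, 81485), I, Pow(9933135090090, Rational(1, 2)))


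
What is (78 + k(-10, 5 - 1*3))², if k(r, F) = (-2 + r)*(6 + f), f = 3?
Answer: 900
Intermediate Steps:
k(r, F) = -18 + 9*r (k(r, F) = (-2 + r)*(6 + 3) = (-2 + r)*9 = -18 + 9*r)
(78 + k(-10, 5 - 1*3))² = (78 + (-18 + 9*(-10)))² = (78 + (-18 - 90))² = (78 - 108)² = (-30)² = 900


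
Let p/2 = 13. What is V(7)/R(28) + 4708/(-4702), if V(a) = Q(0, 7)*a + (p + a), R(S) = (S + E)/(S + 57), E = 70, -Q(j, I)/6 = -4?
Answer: 39936143/230398 ≈ 173.34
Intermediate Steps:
p = 26 (p = 2*13 = 26)
Q(j, I) = 24 (Q(j, I) = -6*(-4) = 24)
R(S) = (70 + S)/(57 + S) (R(S) = (S + 70)/(S + 57) = (70 + S)/(57 + S))
V(a) = 26 + 25*a (V(a) = 24*a + (26 + a) = 26 + 25*a)
V(7)/R(28) + 4708/(-4702) = (26 + 25*7)/(((70 + 28)/(57 + 28))) + 4708/(-4702) = (26 + 175)/((98/85)) + 4708*(-1/4702) = 201/(((1/85)*98)) - 2354/2351 = 201/(98/85) - 2354/2351 = 201*(85/98) - 2354/2351 = 17085/98 - 2354/2351 = 39936143/230398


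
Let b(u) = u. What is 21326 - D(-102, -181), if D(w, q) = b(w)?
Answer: 21428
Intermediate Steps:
D(w, q) = w
21326 - D(-102, -181) = 21326 - 1*(-102) = 21326 + 102 = 21428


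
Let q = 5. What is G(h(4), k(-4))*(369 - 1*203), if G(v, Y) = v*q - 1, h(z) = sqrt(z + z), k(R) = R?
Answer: -166 + 1660*sqrt(2) ≈ 2181.6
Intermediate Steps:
h(z) = sqrt(2)*sqrt(z) (h(z) = sqrt(2*z) = sqrt(2)*sqrt(z))
G(v, Y) = -1 + 5*v (G(v, Y) = v*5 - 1 = 5*v - 1 = -1 + 5*v)
G(h(4), k(-4))*(369 - 1*203) = (-1 + 5*(sqrt(2)*sqrt(4)))*(369 - 1*203) = (-1 + 5*(sqrt(2)*2))*(369 - 203) = (-1 + 5*(2*sqrt(2)))*166 = (-1 + 10*sqrt(2))*166 = -166 + 1660*sqrt(2)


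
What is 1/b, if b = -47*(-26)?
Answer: 1/1222 ≈ 0.00081833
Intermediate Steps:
b = 1222
1/b = 1/1222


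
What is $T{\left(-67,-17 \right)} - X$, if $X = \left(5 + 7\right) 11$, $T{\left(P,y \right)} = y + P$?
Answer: $-216$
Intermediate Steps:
$T{\left(P,y \right)} = P + y$
$X = 132$ ($X = 12 \cdot 11 = 132$)
$T{\left(-67,-17 \right)} - X = \left(-67 - 17\right) - 132 = -84 - 132 = -216$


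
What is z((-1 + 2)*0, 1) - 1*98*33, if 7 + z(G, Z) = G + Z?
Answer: -3240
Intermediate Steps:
z(G, Z) = -7 + G + Z (z(G, Z) = -7 + (G + Z) = -7 + G + Z)
z((-1 + 2)*0, 1) - 1*98*33 = (-7 + (-1 + 2)*0 + 1) - 1*98*33 = (-7 + 1*0 + 1) - 98*33 = (-7 + 0 + 1) - 3234 = -6 - 3234 = -3240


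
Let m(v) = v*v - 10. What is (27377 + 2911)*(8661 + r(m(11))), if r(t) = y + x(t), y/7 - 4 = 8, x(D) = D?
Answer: 268230528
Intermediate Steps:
y = 84 (y = 28 + 7*8 = 28 + 56 = 84)
m(v) = -10 + v**2 (m(v) = v**2 - 10 = -10 + v**2)
r(t) = 84 + t
(27377 + 2911)*(8661 + r(m(11))) = (27377 + 2911)*(8661 + (84 + (-10 + 11**2))) = 30288*(8661 + (84 + (-10 + 121))) = 30288*(8661 + (84 + 111)) = 30288*(8661 + 195) = 30288*8856 = 268230528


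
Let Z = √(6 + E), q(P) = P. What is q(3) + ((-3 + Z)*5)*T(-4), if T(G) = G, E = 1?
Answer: 63 - 20*√7 ≈ 10.085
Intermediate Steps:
Z = √7 (Z = √(6 + 1) = √7 ≈ 2.6458)
q(3) + ((-3 + Z)*5)*T(-4) = 3 + ((-3 + √7)*5)*(-4) = 3 + (-15 + 5*√7)*(-4) = 3 + (60 - 20*√7) = 63 - 20*√7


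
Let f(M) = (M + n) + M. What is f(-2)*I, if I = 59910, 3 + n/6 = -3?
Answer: -2396400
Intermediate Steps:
n = -36 (n = -18 + 6*(-3) = -18 - 18 = -36)
f(M) = -36 + 2*M (f(M) = (M - 36) + M = (-36 + M) + M = -36 + 2*M)
f(-2)*I = (-36 + 2*(-2))*59910 = (-36 - 4)*59910 = -40*59910 = -2396400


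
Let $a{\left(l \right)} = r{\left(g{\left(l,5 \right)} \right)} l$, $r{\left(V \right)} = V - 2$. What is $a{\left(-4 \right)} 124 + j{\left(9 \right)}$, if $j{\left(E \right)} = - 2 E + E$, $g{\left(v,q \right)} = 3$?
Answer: $-505$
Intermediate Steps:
$j{\left(E \right)} = - E$
$r{\left(V \right)} = -2 + V$ ($r{\left(V \right)} = V - 2 = -2 + V$)
$a{\left(l \right)} = l$ ($a{\left(l \right)} = \left(-2 + 3\right) l = 1 l = l$)
$a{\left(-4 \right)} 124 + j{\left(9 \right)} = \left(-4\right) 124 - 9 = -496 - 9 = -505$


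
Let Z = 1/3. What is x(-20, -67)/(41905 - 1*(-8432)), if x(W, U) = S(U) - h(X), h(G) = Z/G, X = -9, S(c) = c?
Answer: -1808/1359099 ≈ -0.0013303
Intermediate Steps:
Z = ⅓ ≈ 0.33333
h(G) = 1/(3*G)
x(W, U) = 1/27 + U (x(W, U) = U - 1/(3*(-9)) = U - (-1)/(3*9) = U - 1*(-1/27) = U + 1/27 = 1/27 + U)
x(-20, -67)/(41905 - 1*(-8432)) = (1/27 - 67)/(41905 - 1*(-8432)) = -1808/(27*(41905 + 8432)) = -1808/27/50337 = -1808/27*1/50337 = -1808/1359099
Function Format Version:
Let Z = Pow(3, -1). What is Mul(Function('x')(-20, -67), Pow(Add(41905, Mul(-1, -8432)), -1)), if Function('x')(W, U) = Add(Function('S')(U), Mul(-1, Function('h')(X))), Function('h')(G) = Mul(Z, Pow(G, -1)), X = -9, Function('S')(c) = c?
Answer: Rational(-1808, 1359099) ≈ -0.0013303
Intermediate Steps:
Z = Rational(1, 3) ≈ 0.33333
Function('h')(G) = Mul(Rational(1, 3), Pow(G, -1))
Function('x')(W, U) = Add(Rational(1, 27), U) (Function('x')(W, U) = Add(U, Mul(-1, Mul(Rational(1, 3), Pow(-9, -1)))) = Add(U, Mul(-1, Mul(Rational(1, 3), Rational(-1, 9)))) = Add(U, Mul(-1, Rational(-1, 27))) = Add(U, Rational(1, 27)) = Add(Rational(1, 27), U))
Mul(Function('x')(-20, -67), Pow(Add(41905, Mul(-1, -8432)), -1)) = Mul(Add(Rational(1, 27), -67), Pow(Add(41905, Mul(-1, -8432)), -1)) = Mul(Rational(-1808, 27), Pow(Add(41905, 8432), -1)) = Mul(Rational(-1808, 27), Pow(50337, -1)) = Mul(Rational(-1808, 27), Rational(1, 50337)) = Rational(-1808, 1359099)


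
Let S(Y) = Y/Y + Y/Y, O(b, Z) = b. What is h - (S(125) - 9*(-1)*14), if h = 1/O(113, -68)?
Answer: -14463/113 ≈ -127.99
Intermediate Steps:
S(Y) = 2 (S(Y) = 1 + 1 = 2)
h = 1/113 ≈ 0.0088496
h - (S(125) - 9*(-1)*14) = 1/113 - (2 - 9*(-1)*14) = 1/113 - (2 + 9*14) = 1/113 - (2 + 126) = 1/113 - 1*128 = 1/113 - 128 = -14463/113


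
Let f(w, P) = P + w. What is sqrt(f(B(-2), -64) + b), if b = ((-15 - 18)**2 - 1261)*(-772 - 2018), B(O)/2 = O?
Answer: 2*sqrt(119953) ≈ 692.68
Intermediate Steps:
B(O) = 2*O
b = 479880 (b = ((-33)**2 - 1261)*(-2790) = (1089 - 1261)*(-2790) = -172*(-2790) = 479880)
sqrt(f(B(-2), -64) + b) = sqrt((-64 + 2*(-2)) + 479880) = sqrt((-64 - 4) + 479880) = sqrt(-68 + 479880) = sqrt(479812) = 2*sqrt(119953)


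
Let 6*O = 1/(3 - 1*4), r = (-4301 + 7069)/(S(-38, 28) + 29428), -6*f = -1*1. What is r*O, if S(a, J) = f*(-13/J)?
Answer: -77504/4943891 ≈ -0.015677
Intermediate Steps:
f = ⅙ (f = -(-1)/6 = -⅙*(-1) = ⅙ ≈ 0.16667)
S(a, J) = -13/(6*J) (S(a, J) = (-13/J)/6 = -13/(6*J))
r = 465024/4943891 (r = (-4301 + 7069)/(-13/6/28 + 29428) = 2768/(-13/6*1/28 + 29428) = 2768/(-13/168 + 29428) = 2768/(4943891/168) = 2768*(168/4943891) = 465024/4943891 ≈ 0.094060)
O = -⅙ (O = 1/(6*(3 - 1*4)) = 1/(6*(3 - 4)) = (⅙)/(-1) = (⅙)*(-1) = -⅙ ≈ -0.16667)
r*O = (465024/4943891)*(-⅙) = -77504/4943891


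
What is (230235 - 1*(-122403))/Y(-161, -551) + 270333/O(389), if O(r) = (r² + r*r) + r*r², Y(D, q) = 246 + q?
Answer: -20864277654453/18045785855 ≈ -1156.2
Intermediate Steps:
O(r) = r³ + 2*r² (O(r) = (r² + r²) + r³ = 2*r² + r³ = r³ + 2*r²)
(230235 - 1*(-122403))/Y(-161, -551) + 270333/O(389) = (230235 - 1*(-122403))/(246 - 551) + 270333/((389²*(2 + 389))) = (230235 + 122403)/(-305) + 270333/((151321*391)) = 352638*(-1/305) + 270333/59166511 = -352638/305 + 270333*(1/59166511) = -352638/305 + 270333/59166511 = -20864277654453/18045785855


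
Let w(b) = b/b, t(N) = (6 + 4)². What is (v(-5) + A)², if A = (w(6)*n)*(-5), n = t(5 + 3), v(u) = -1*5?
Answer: 255025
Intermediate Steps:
t(N) = 100 (t(N) = 10² = 100)
v(u) = -5
n = 100
w(b) = 1
A = -500 (A = (1*100)*(-5) = 100*(-5) = -500)
(v(-5) + A)² = (-5 - 500)² = (-505)² = 255025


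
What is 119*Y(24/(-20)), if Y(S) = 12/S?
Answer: -1190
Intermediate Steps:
119*Y(24/(-20)) = 119*(12/((24/(-20)))) = 119*(12/((24*(-1/20)))) = 119*(12/(-6/5)) = 119*(12*(-⅚)) = 119*(-10) = -1190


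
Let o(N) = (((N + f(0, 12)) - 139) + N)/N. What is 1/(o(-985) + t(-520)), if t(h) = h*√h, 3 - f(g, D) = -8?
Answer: 1033265/68210700600802 + 252258500*I*√130/34105350300401 ≈ 1.5148e-8 + 8.4333e-5*I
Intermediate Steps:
f(g, D) = 11 (f(g, D) = 3 - 1*(-8) = 3 + 8 = 11)
t(h) = h^(3/2)
o(N) = (-128 + 2*N)/N (o(N) = (((N + 11) - 139) + N)/N = (((11 + N) - 139) + N)/N = ((-128 + N) + N)/N = (-128 + 2*N)/N)
1/(o(-985) + t(-520)) = 1/((2 - 128/(-985)) + (-520)^(3/2)) = 1/((2 - 128*(-1/985)) - 1040*I*√130) = 1/((2 + 128/985) - 1040*I*√130) = 1/(2098/985 - 1040*I*√130)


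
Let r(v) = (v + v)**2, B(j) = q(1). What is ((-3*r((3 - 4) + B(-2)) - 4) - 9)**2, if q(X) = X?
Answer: 169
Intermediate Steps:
B(j) = 1
r(v) = 4*v**2 (r(v) = (2*v)**2 = 4*v**2)
((-3*r((3 - 4) + B(-2)) - 4) - 9)**2 = ((-12*((3 - 4) + 1)**2 - 4) - 9)**2 = ((-12*(-1 + 1)**2 - 4) - 9)**2 = ((-12*0**2 - 4) - 9)**2 = ((-12*0 - 4) - 9)**2 = ((-3*0 - 4) - 9)**2 = ((0 - 4) - 9)**2 = (-4 - 9)**2 = (-13)**2 = 169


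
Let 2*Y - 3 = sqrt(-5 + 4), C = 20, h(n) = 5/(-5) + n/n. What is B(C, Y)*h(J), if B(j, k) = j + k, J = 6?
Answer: 0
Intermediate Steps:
h(n) = 0 (h(n) = 5*(-1/5) + 1 = -1 + 1 = 0)
Y = 3/2 + I/2 (Y = 3/2 + sqrt(-5 + 4)/2 = 3/2 + sqrt(-1)/2 = 3/2 + I/2 ≈ 1.5 + 0.5*I)
B(C, Y)*h(J) = (20 + (3/2 + I/2))*0 = (43/2 + I/2)*0 = 0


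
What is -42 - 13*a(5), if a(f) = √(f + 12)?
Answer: -42 - 13*√17 ≈ -95.600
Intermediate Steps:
a(f) = √(12 + f)
-42 - 13*a(5) = -42 - 13*√(12 + 5) = -42 - 13*√17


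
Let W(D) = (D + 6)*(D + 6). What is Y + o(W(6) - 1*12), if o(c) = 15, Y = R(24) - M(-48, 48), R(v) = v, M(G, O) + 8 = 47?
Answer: 0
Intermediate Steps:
W(D) = (6 + D)² (W(D) = (6 + D)*(6 + D) = (6 + D)²)
M(G, O) = 39 (M(G, O) = -8 + 47 = 39)
Y = -15 (Y = 24 - 1*39 = 24 - 39 = -15)
Y + o(W(6) - 1*12) = -15 + 15 = 0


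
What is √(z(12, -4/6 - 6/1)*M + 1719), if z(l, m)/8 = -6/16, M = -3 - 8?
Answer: 2*√438 ≈ 41.857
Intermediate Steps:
M = -11
z(l, m) = -3 (z(l, m) = 8*(-6/16) = 8*(-6*1/16) = 8*(-3/8) = -3)
√(z(12, -4/6 - 6/1)*M + 1719) = √(-3*(-11) + 1719) = √(33 + 1719) = √1752 = 2*√438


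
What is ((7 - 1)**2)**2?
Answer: 1296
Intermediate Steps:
((7 - 1)**2)**2 = (6**2)**2 = 36**2 = 1296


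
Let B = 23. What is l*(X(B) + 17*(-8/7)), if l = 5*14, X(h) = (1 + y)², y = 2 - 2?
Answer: -1290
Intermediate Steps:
y = 0
X(h) = 1 (X(h) = (1 + 0)² = 1² = 1)
l = 70
l*(X(B) + 17*(-8/7)) = 70*(1 + 17*(-8/7)) = 70*(1 - 136/7) = 70*(-129/7) = -1290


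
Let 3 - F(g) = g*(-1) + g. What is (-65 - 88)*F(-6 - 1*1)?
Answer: -459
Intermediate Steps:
F(g) = 3 (F(g) = 3 - (g*(-1) + g) = 3 - (-g + g) = 3 - 1*0 = 3 + 0 = 3)
(-65 - 88)*F(-6 - 1*1) = (-65 - 88)*3 = -153*3 = -459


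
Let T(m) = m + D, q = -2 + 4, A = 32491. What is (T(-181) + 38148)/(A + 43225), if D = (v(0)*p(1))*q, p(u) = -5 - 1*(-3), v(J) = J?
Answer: 37967/75716 ≈ 0.50144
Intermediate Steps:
q = 2
p(u) = -2 (p(u) = -5 + 3 = -2)
D = 0 (D = (0*(-2))*2 = 0*2 = 0)
T(m) = m (T(m) = m + 0 = m)
(T(-181) + 38148)/(A + 43225) = (-181 + 38148)/(32491 + 43225) = 37967/75716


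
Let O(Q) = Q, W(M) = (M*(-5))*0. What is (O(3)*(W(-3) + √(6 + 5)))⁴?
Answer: 9801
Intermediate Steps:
W(M) = 0 (W(M) = -5*M*0 = 0)
(O(3)*(W(-3) + √(6 + 5)))⁴ = (3*(0 + √(6 + 5)))⁴ = (3*(0 + √11))⁴ = (3*√11)⁴ = 9801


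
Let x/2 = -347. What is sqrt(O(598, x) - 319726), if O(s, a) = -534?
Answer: 2*I*sqrt(80065) ≈ 565.92*I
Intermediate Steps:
x = -694 (x = 2*(-347) = -694)
sqrt(O(598, x) - 319726) = sqrt(-534 - 319726) = sqrt(-320260) = 2*I*sqrt(80065)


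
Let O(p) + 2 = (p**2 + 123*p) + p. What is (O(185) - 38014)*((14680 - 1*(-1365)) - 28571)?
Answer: -239860374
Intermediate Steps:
O(p) = -2 + p**2 + 124*p (O(p) = -2 + ((p**2 + 123*p) + p) = -2 + (p**2 + 124*p) = -2 + p**2 + 124*p)
(O(185) - 38014)*((14680 - 1*(-1365)) - 28571) = ((-2 + 185**2 + 124*185) - 38014)*((14680 - 1*(-1365)) - 28571) = ((-2 + 34225 + 22940) - 38014)*((14680 + 1365) - 28571) = (57163 - 38014)*(16045 - 28571) = 19149*(-12526) = -239860374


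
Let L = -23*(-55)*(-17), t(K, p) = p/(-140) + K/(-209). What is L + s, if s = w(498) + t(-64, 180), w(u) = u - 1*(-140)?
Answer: -30529854/1463 ≈ -20868.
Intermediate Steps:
t(K, p) = -p/140 - K/209 (t(K, p) = p*(-1/140) + K*(-1/209) = -p/140 - K/209)
w(u) = 140 + u (w(u) = u + 140 = 140 + u)
L = -21505 (L = 1265*(-17) = -21505)
s = 931961/1463 (s = (140 + 498) + (-1/140*180 - 1/209*(-64)) = 638 + (-9/7 + 64/209) = 638 - 1433/1463 = 931961/1463 ≈ 637.02)
L + s = -21505 + 931961/1463 = -30529854/1463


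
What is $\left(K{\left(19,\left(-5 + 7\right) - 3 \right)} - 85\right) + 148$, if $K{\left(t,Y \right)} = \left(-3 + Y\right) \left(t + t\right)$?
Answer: $-89$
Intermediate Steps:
$K{\left(t,Y \right)} = 2 t \left(-3 + Y\right)$ ($K{\left(t,Y \right)} = \left(-3 + Y\right) 2 t = 2 t \left(-3 + Y\right)$)
$\left(K{\left(19,\left(-5 + 7\right) - 3 \right)} - 85\right) + 148 = \left(2 \cdot 19 \left(-3 + \left(\left(-5 + 7\right) - 3\right)\right) - 85\right) + 148 = \left(2 \cdot 19 \left(-3 + \left(2 - 3\right)\right) - 85\right) + 148 = \left(2 \cdot 19 \left(-3 - 1\right) - 85\right) + 148 = \left(2 \cdot 19 \left(-4\right) - 85\right) + 148 = \left(-152 - 85\right) + 148 = -237 + 148 = -89$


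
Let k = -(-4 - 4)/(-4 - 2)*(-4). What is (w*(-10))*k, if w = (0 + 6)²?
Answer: -1920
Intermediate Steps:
k = 16/3 (k = -(-8)/(-6)*(-4) = -(-8)*(-1)/6*(-4) = -1*4/3*(-4) = -4/3*(-4) = 16/3 ≈ 5.3333)
w = 36 (w = 6² = 36)
(w*(-10))*k = (36*(-10))*(16/3) = -360*16/3 = -1920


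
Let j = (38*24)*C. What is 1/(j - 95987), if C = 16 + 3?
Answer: -1/78659 ≈ -1.2713e-5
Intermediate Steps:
C = 19
j = 17328 (j = (38*24)*19 = 912*19 = 17328)
1/(j - 95987) = 1/(17328 - 95987) = 1/(-78659) = -1/78659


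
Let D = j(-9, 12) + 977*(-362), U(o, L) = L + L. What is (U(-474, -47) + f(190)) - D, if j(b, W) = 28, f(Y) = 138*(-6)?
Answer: 352724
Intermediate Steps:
f(Y) = -828
U(o, L) = 2*L
D = -353646 (D = 28 + 977*(-362) = 28 - 353674 = -353646)
(U(-474, -47) + f(190)) - D = (2*(-47) - 828) - 1*(-353646) = (-94 - 828) + 353646 = -922 + 353646 = 352724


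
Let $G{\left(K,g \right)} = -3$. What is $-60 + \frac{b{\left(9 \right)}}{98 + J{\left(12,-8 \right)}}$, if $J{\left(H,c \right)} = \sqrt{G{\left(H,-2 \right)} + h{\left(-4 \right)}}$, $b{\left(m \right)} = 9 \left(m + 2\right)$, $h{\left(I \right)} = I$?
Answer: $\frac{3 \left(- 20 \sqrt{7} + 1927 i\right)}{\sqrt{7} - 98 i} \approx -58.991 - 0.027253 i$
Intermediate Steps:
$b{\left(m \right)} = 18 + 9 m$ ($b{\left(m \right)} = 9 \left(2 + m\right) = 18 + 9 m$)
$J{\left(H,c \right)} = i \sqrt{7}$ ($J{\left(H,c \right)} = \sqrt{-3 - 4} = \sqrt{-7} = i \sqrt{7}$)
$-60 + \frac{b{\left(9 \right)}}{98 + J{\left(12,-8 \right)}} = -60 + \frac{18 + 9 \cdot 9}{98 + i \sqrt{7}} = -60 + \frac{18 + 81}{98 + i \sqrt{7}} = -60 + \frac{99}{98 + i \sqrt{7}}$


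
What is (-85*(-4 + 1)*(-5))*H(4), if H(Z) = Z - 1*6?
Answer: 2550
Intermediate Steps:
H(Z) = -6 + Z (H(Z) = Z - 6 = -6 + Z)
(-85*(-4 + 1)*(-5))*H(4) = (-85*(-4 + 1)*(-5))*(-6 + 4) = -(-255)*(-5)*(-2) = -85*15*(-2) = -1275*(-2) = 2550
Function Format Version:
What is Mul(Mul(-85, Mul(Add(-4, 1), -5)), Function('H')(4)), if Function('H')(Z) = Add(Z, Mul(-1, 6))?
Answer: 2550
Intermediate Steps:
Function('H')(Z) = Add(-6, Z) (Function('H')(Z) = Add(Z, -6) = Add(-6, Z))
Mul(Mul(-85, Mul(Add(-4, 1), -5)), Function('H')(4)) = Mul(Mul(-85, Mul(Add(-4, 1), -5)), Add(-6, 4)) = Mul(Mul(-85, Mul(-3, -5)), -2) = Mul(Mul(-85, 15), -2) = Mul(-1275, -2) = 2550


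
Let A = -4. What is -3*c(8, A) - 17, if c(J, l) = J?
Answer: -41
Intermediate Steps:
-3*c(8, A) - 17 = -3*8 - 17 = -24 - 17 = -41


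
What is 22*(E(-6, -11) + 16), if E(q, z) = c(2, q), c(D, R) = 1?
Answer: 374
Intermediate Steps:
E(q, z) = 1
22*(E(-6, -11) + 16) = 22*(1 + 16) = 22*17 = 374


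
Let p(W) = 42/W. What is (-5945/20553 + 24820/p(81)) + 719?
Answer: 6990095344/143871 ≈ 48586.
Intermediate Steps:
(-5945/20553 + 24820/p(81)) + 719 = (-5945/20553 + 24820/((42/81))) + 719 = (-5945*1/20553 + 24820/((42*(1/81)))) + 719 = (-5945/20553 + 24820/(14/27)) + 719 = (-5945/20553 + 24820*(27/14)) + 719 = (-5945/20553 + 335070/7) + 719 = 6886652095/143871 + 719 = 6990095344/143871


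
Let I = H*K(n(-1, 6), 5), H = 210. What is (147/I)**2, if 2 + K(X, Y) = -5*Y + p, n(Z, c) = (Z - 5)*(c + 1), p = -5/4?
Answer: 196/319225 ≈ 0.00061399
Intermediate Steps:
p = -5/4 (p = -5*1/4 = -5/4 ≈ -1.2500)
n(Z, c) = (1 + c)*(-5 + Z) (n(Z, c) = (-5 + Z)*(1 + c) = (1 + c)*(-5 + Z))
K(X, Y) = -13/4 - 5*Y (K(X, Y) = -2 + (-5*Y - 5/4) = -2 + (-5/4 - 5*Y) = -13/4 - 5*Y)
I = -11865/2 (I = 210*(-13/4 - 5*5) = 210*(-13/4 - 25) = 210*(-113/4) = -11865/2 ≈ -5932.5)
(147/I)**2 = (147/(-11865/2))**2 = (147*(-2/11865))**2 = (-14/565)**2 = 196/319225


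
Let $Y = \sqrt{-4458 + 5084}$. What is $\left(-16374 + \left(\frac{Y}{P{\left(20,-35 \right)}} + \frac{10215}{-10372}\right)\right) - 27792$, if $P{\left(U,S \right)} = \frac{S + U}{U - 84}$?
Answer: $- \frac{458099967}{10372} + \frac{64 \sqrt{626}}{15} \approx -44060.0$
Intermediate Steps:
$P{\left(U,S \right)} = \frac{S + U}{-84 + U}$
$Y = \sqrt{626} \approx 25.02$
$\left(-16374 + \left(\frac{Y}{P{\left(20,-35 \right)}} + \frac{10215}{-10372}\right)\right) - 27792 = \left(-16374 + \left(\frac{\sqrt{626}}{\frac{1}{-84 + 20} \left(-35 + 20\right)} + \frac{10215}{-10372}\right)\right) - 27792 = \left(-16374 + \left(\frac{\sqrt{626}}{\frac{1}{-64} \left(-15\right)} + 10215 \left(- \frac{1}{10372}\right)\right)\right) - 27792 = \left(-16374 - \left(\frac{10215}{10372} - \frac{\sqrt{626}}{\left(- \frac{1}{64}\right) \left(-15\right)}\right)\right) - 27792 = \left(-16374 - \left(\frac{10215}{10372} - \frac{\sqrt{626}}{\frac{15}{64}}\right)\right) - 27792 = \left(-16374 - \left(\frac{10215}{10372} - \sqrt{626} \cdot \frac{64}{15}\right)\right) - 27792 = \left(-16374 - \left(\frac{10215}{10372} - \frac{64 \sqrt{626}}{15}\right)\right) - 27792 = \left(- \frac{169841343}{10372} + \frac{64 \sqrt{626}}{15}\right) - 27792 = - \frac{458099967}{10372} + \frac{64 \sqrt{626}}{15}$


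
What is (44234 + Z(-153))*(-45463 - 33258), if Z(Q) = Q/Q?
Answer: -3482223435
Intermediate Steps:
Z(Q) = 1
(44234 + Z(-153))*(-45463 - 33258) = (44234 + 1)*(-45463 - 33258) = 44235*(-78721) = -3482223435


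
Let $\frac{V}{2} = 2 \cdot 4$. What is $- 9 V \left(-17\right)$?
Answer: $2448$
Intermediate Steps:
$V = 16$ ($V = 2 \cdot 2 \cdot 4 = 2 \cdot 8 = 16$)
$- 9 V \left(-17\right) = \left(-9\right) 16 \left(-17\right) = \left(-144\right) \left(-17\right) = 2448$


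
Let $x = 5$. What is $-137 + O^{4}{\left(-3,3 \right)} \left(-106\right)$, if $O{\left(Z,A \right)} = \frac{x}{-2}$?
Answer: $- \frac{34221}{8} \approx -4277.6$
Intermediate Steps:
$O{\left(Z,A \right)} = - \frac{5}{2}$ ($O{\left(Z,A \right)} = \frac{5}{-2} = 5 \left(- \frac{1}{2}\right) = - \frac{5}{2}$)
$-137 + O^{4}{\left(-3,3 \right)} \left(-106\right) = -137 + \left(- \frac{5}{2}\right)^{4} \left(-106\right) = -137 + \frac{625}{16} \left(-106\right) = -137 - \frac{33125}{8} = - \frac{34221}{8}$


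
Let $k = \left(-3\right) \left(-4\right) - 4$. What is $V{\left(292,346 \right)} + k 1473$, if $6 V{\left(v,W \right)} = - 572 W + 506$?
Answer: $-21117$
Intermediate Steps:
$V{\left(v,W \right)} = \frac{253}{3} - \frac{286 W}{3}$ ($V{\left(v,W \right)} = \frac{- 572 W + 506}{6} = \frac{506 - 572 W}{6} = \frac{253}{3} - \frac{286 W}{3}$)
$k = 8$ ($k = 12 - 4 = 8$)
$V{\left(292,346 \right)} + k 1473 = \left(\frac{253}{3} - \frac{98956}{3}\right) + 8 \cdot 1473 = \left(\frac{253}{3} - \frac{98956}{3}\right) + 11784 = -32901 + 11784 = -21117$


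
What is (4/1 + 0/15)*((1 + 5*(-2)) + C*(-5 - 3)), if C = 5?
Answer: -196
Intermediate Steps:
(4/1 + 0/15)*((1 + 5*(-2)) + C*(-5 - 3)) = (4/1 + 0/15)*((1 + 5*(-2)) + 5*(-5 - 3)) = (4*1 + 0*(1/15))*((1 - 10) + 5*(-8)) = (4 + 0)*(-9 - 40) = 4*(-49) = -196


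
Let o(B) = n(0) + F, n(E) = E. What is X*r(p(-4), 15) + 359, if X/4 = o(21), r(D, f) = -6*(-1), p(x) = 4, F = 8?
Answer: 551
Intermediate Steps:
o(B) = 8 (o(B) = 0 + 8 = 8)
r(D, f) = 6
X = 32 (X = 4*8 = 32)
X*r(p(-4), 15) + 359 = 32*6 + 359 = 192 + 359 = 551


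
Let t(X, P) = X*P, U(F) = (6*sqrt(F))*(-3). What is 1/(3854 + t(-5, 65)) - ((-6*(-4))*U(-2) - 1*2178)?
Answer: 7686163/3529 + 432*I*sqrt(2) ≈ 2178.0 + 610.94*I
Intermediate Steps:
U(F) = -18*sqrt(F)
t(X, P) = P*X
1/(3854 + t(-5, 65)) - ((-6*(-4))*U(-2) - 1*2178) = 1/(3854 + 65*(-5)) - ((-6*(-4))*(-18*I*sqrt(2)) - 1*2178) = 1/(3854 - 325) - (24*(-18*I*sqrt(2)) - 2178) = 1/3529 - (24*(-18*I*sqrt(2)) - 2178) = 1/3529 - (-432*I*sqrt(2) - 2178) = 1/3529 - (-2178 - 432*I*sqrt(2)) = 1/3529 + (2178 + 432*I*sqrt(2)) = 7686163/3529 + 432*I*sqrt(2)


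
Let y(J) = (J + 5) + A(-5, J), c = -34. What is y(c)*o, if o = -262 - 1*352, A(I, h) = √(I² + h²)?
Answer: 17806 - 614*√1181 ≈ -3294.5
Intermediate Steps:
o = -614 (o = -262 - 352 = -614)
y(J) = 5 + J + √(25 + J²) (y(J) = (J + 5) + √((-5)² + J²) = (5 + J) + √(25 + J²) = 5 + J + √(25 + J²))
y(c)*o = (5 - 34 + √(25 + (-34)²))*(-614) = (5 - 34 + √(25 + 1156))*(-614) = (5 - 34 + √1181)*(-614) = (-29 + √1181)*(-614) = 17806 - 614*√1181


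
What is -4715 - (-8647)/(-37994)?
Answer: -179150357/37994 ≈ -4715.2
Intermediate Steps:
-4715 - (-8647)/(-37994) = -4715 - (-8647)*(-1)/37994 = -4715 - 1*8647/37994 = -4715 - 8647/37994 = -179150357/37994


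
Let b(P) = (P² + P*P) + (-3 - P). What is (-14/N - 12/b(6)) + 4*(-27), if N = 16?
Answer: -18323/168 ≈ -109.07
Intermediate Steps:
b(P) = -3 - P + 2*P² (b(P) = (P² + P²) + (-3 - P) = 2*P² + (-3 - P) = -3 - P + 2*P²)
(-14/N - 12/b(6)) + 4*(-27) = (-14/16 - 12/(-3 - 1*6 + 2*6²)) + 4*(-27) = (-14*1/16 - 12/(-3 - 6 + 2*36)) - 108 = (-7/8 - 12/(-3 - 6 + 72)) - 108 = (-7/8 - 12/63) - 108 = (-7/8 - 12*1/63) - 108 = (-7/8 - 4/21) - 108 = -179/168 - 108 = -18323/168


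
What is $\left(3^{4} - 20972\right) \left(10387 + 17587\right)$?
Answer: $-584404834$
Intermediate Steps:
$\left(3^{4} - 20972\right) \left(10387 + 17587\right) = \left(81 - 20972\right) 27974 = \left(-20891\right) 27974 = -584404834$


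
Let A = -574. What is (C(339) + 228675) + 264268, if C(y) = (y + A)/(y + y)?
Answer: 334215119/678 ≈ 4.9294e+5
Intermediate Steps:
C(y) = (-574 + y)/(2*y) (C(y) = (y - 574)/(y + y) = (-574 + y)/((2*y)) = (-574 + y)*(1/(2*y)) = (-574 + y)/(2*y))
(C(339) + 228675) + 264268 = ((½)*(-574 + 339)/339 + 228675) + 264268 = ((½)*(1/339)*(-235) + 228675) + 264268 = (-235/678 + 228675) + 264268 = 155041415/678 + 264268 = 334215119/678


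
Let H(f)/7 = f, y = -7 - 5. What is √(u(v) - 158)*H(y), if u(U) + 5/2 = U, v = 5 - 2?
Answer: -126*I*√70 ≈ -1054.2*I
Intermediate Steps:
y = -12
H(f) = 7*f
v = 3
u(U) = -5/2 + U
√(u(v) - 158)*H(y) = √((-5/2 + 3) - 158)*(7*(-12)) = √(½ - 158)*(-84) = √(-315/2)*(-84) = (3*I*√70/2)*(-84) = -126*I*√70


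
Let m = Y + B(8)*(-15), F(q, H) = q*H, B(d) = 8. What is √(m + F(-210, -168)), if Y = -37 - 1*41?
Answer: 3*√3898 ≈ 187.30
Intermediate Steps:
Y = -78 (Y = -37 - 41 = -78)
F(q, H) = H*q
m = -198 (m = -78 + 8*(-15) = -78 - 120 = -198)
√(m + F(-210, -168)) = √(-198 - 168*(-210)) = √(-198 + 35280) = √35082 = 3*√3898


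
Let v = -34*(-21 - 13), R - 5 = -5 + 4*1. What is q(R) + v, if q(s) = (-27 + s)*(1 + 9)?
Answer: 926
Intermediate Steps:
R = 4 (R = 5 + (-5 + 4*1) = 5 + (-5 + 4) = 5 - 1 = 4)
v = 1156 (v = -34*(-34) = 1156)
q(s) = -270 + 10*s (q(s) = (-27 + s)*10 = -270 + 10*s)
q(R) + v = (-270 + 10*4) + 1156 = (-270 + 40) + 1156 = -230 + 1156 = 926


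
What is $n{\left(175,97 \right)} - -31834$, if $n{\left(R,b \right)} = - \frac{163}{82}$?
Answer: $\frac{2610225}{82} \approx 31832.0$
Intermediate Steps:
$n{\left(R,b \right)} = - \frac{163}{82}$ ($n{\left(R,b \right)} = \left(-163\right) \frac{1}{82} = - \frac{163}{82}$)
$n{\left(175,97 \right)} - -31834 = - \frac{163}{82} - -31834 = - \frac{163}{82} + 31834 = \frac{2610225}{82}$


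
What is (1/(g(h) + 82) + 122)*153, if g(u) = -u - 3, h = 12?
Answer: 1250775/67 ≈ 18668.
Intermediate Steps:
g(u) = -3 - u
(1/(g(h) + 82) + 122)*153 = (1/((-3 - 1*12) + 82) + 122)*153 = (1/((-3 - 12) + 82) + 122)*153 = (1/(-15 + 82) + 122)*153 = (1/67 + 122)*153 = (8175/67)*153 = 1250775/67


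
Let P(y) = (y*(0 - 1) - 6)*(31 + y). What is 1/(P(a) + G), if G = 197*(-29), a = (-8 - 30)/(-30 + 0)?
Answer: -225/1338181 ≈ -0.00016814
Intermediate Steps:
a = 19/15 (a = -38/(-30) = -38*(-1/30) = 19/15 ≈ 1.2667)
P(y) = (-6 - y)*(31 + y) (P(y) = (y*(-1) - 6)*(31 + y) = (-y - 6)*(31 + y) = (-6 - y)*(31 + y))
G = -5713
1/(P(a) + G) = 1/((-186 - (19/15)² - 37*19/15) - 5713) = 1/((-186 - 1*361/225 - 703/15) - 5713) = 1/((-186 - 361/225 - 703/15) - 5713) = 1/(-52756/225 - 5713) = 1/(-1338181/225) = -225/1338181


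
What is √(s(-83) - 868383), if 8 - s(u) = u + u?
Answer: I*√868209 ≈ 931.78*I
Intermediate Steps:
s(u) = 8 - 2*u (s(u) = 8 - (u + u) = 8 - 2*u)
√(s(-83) - 868383) = √((8 - 2*(-83)) - 868383) = √((8 + 166) - 868383) = √(174 - 868383) = √(-868209) = I*√868209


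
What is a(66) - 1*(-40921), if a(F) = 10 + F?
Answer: 40997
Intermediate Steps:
a(66) - 1*(-40921) = (10 + 66) - 1*(-40921) = 76 + 40921 = 40997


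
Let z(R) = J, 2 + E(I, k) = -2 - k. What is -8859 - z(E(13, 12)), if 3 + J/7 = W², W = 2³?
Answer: -9286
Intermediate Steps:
W = 8
E(I, k) = -4 - k (E(I, k) = -2 + (-2 - k) = -4 - k)
J = 427 (J = -21 + 7*8² = -21 + 7*64 = -21 + 448 = 427)
z(R) = 427
-8859 - z(E(13, 12)) = -8859 - 1*427 = -8859 - 427 = -9286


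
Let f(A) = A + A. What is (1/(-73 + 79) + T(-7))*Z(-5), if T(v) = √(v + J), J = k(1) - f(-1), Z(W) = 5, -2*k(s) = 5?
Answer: ⅚ + 5*I*√30/2 ≈ 0.83333 + 13.693*I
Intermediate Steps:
k(s) = -5/2 (k(s) = -½*5 = -5/2)
f(A) = 2*A
J = -½ (J = -5/2 - 2*(-1) = -5/2 - 1*(-2) = -5/2 + 2 = -½ ≈ -0.50000)
T(v) = √(-½ + v) (T(v) = √(v - ½) = √(-½ + v))
(1/(-73 + 79) + T(-7))*Z(-5) = (1/(-73 + 79) + √(-2 + 4*(-7))/2)*5 = (1/6 + √(-2 - 28)/2)*5 = (⅙ + √(-30)/2)*5 = (⅙ + (I*√30)/2)*5 = (⅙ + I*√30/2)*5 = ⅚ + 5*I*√30/2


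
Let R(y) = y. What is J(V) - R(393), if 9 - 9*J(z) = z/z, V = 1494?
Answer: -3529/9 ≈ -392.11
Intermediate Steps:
J(z) = 8/9 (J(z) = 1 - z/(9*z) = 1 - 1/9*1 = 1 - 1/9 = 8/9)
J(V) - R(393) = 8/9 - 1*393 = 8/9 - 393 = -3529/9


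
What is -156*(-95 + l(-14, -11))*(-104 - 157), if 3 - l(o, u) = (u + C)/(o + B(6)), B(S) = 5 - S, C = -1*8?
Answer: -18987228/5 ≈ -3.7974e+6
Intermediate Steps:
C = -8
l(o, u) = 3 - (-8 + u)/(-1 + o) (l(o, u) = 3 - (u - 8)/(o + (5 - 1*6)) = 3 - (-8 + u)/(o + (5 - 6)) = 3 - (-8 + u)/(o - 1) = 3 - (-8 + u)/(-1 + o))
-156*(-95 + l(-14, -11))*(-104 - 157) = -156*(-95 + (5 - 1*(-11) + 3*(-14))/(-1 - 14))*(-104 - 157) = -156*(-95 + (5 + 11 - 42)/(-15))*(-261) = -156*(-95 - 1/15*(-26))*(-261) = -156*(-95 + 26/15)*(-261) = -(-72748)*(-261)/5 = -156*121713/5 = -18987228/5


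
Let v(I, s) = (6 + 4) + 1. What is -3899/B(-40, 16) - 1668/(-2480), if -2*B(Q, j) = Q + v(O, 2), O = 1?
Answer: -4822667/17980 ≈ -268.22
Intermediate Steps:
v(I, s) = 11 (v(I, s) = 10 + 1 = 11)
B(Q, j) = -11/2 - Q/2 (B(Q, j) = -(Q + 11)/2 = -(11 + Q)/2 = -11/2 - Q/2)
-3899/B(-40, 16) - 1668/(-2480) = -3899/(-11/2 - ½*(-40)) - 1668/(-2480) = -3899/(-11/2 + 20) - 1668*(-1/2480) = -3899/29/2 + 417/620 = -3899*2/29 + 417/620 = -7798/29 + 417/620 = -4822667/17980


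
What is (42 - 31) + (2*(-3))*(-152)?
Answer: 923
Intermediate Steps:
(42 - 31) + (2*(-3))*(-152) = 11 - 6*(-152) = 11 + 912 = 923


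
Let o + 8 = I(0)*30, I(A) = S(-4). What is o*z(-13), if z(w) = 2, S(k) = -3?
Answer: -196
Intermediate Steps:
I(A) = -3
o = -98 (o = -8 - 3*30 = -8 - 90 = -98)
o*z(-13) = -98*2 = -196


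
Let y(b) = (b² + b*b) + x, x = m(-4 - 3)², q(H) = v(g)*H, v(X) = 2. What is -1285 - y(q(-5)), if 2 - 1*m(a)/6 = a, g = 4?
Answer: -4401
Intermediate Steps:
m(a) = 12 - 6*a
q(H) = 2*H
x = 2916 (x = (12 - 6*(-4 - 3))² = (12 - 6*(-7))² = (12 + 42)² = 54² = 2916)
y(b) = 2916 + 2*b² (y(b) = (b² + b*b) + 2916 = (b² + b²) + 2916 = 2*b² + 2916 = 2916 + 2*b²)
-1285 - y(q(-5)) = -1285 - (2916 + 2*(2*(-5))²) = -1285 - (2916 + 2*(-10)²) = -1285 - (2916 + 2*100) = -1285 - (2916 + 200) = -1285 - 1*3116 = -1285 - 3116 = -4401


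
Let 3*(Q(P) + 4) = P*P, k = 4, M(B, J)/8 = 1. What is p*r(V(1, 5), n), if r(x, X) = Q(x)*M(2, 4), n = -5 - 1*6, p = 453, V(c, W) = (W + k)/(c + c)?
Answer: 9966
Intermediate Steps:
M(B, J) = 8 (M(B, J) = 8*1 = 8)
Q(P) = -4 + P²/3 (Q(P) = -4 + (P*P)/3 = -4 + P²/3)
V(c, W) = (4 + W)/(2*c) (V(c, W) = (W + 4)/(c + c) = (4 + W)/((2*c)) = (4 + W)*(1/(2*c)) = (4 + W)/(2*c))
n = -11 (n = -5 - 6 = -11)
r(x, X) = -32 + 8*x²/3 (r(x, X) = (-4 + x²/3)*8 = -32 + 8*x²/3)
p*r(V(1, 5), n) = 453*(-32 + 8*((½)*(4 + 5)/1)²/3) = 453*(-32 + 8*((½)*1*9)²/3) = 453*(-32 + 8*(9/2)²/3) = 453*(-32 + (8/3)*(81/4)) = 453*(-32 + 54) = 453*22 = 9966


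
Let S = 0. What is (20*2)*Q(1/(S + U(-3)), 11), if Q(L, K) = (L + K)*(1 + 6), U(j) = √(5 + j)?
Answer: 3080 + 140*√2 ≈ 3278.0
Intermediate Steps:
Q(L, K) = 7*K + 7*L (Q(L, K) = (K + L)*7 = 7*K + 7*L)
(20*2)*Q(1/(S + U(-3)), 11) = (20*2)*(7*11 + 7/(0 + √(5 - 3))) = 40*(77 + 7/(0 + √2)) = 40*(77 + 7/(√2)) = 40*(77 + 7*(√2/2)) = 40*(77 + 7*√2/2) = 3080 + 140*√2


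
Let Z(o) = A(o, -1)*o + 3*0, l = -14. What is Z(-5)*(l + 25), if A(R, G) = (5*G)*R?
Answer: -1375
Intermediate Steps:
A(R, G) = 5*G*R
Z(o) = -5*o**2 (Z(o) = (5*(-1)*o)*o + 3*0 = (-5*o)*o + 0 = -5*o**2 + 0 = -5*o**2)
Z(-5)*(l + 25) = (-5*(-5)**2)*(-14 + 25) = -5*25*11 = -125*11 = -1375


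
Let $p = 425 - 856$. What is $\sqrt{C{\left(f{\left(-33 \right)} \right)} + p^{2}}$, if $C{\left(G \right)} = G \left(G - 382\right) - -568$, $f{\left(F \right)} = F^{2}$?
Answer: $2 \sqrt{239063} \approx 977.88$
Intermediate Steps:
$p = -431$
$C{\left(G \right)} = 568 + G \left(-382 + G\right)$ ($C{\left(G \right)} = G \left(-382 + G\right) + 568 = 568 + G \left(-382 + G\right)$)
$\sqrt{C{\left(f{\left(-33 \right)} \right)} + p^{2}} = \sqrt{\left(568 + \left(\left(-33\right)^{2}\right)^{2} - 382 \left(-33\right)^{2}\right) + \left(-431\right)^{2}} = \sqrt{\left(568 + 1089^{2} - 415998\right) + 185761} = \sqrt{\left(568 + 1185921 - 415998\right) + 185761} = \sqrt{770491 + 185761} = \sqrt{956252} = 2 \sqrt{239063}$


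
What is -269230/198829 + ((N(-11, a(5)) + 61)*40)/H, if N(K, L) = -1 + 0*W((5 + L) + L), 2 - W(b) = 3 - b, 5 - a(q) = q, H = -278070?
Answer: -2511399190/1842946001 ≈ -1.3627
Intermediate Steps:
a(q) = 5 - q
W(b) = -1 + b (W(b) = 2 - (3 - b) = 2 + (-3 + b) = -1 + b)
N(K, L) = -1 (N(K, L) = -1 + 0*(-1 + ((5 + L) + L)) = -1 + 0*(-1 + (5 + 2*L)) = -1 + 0*(4 + 2*L) = -1 + 0 = -1)
-269230/198829 + ((N(-11, a(5)) + 61)*40)/H = -269230/198829 + ((-1 + 61)*40)/(-278070) = -269230*1/198829 + (60*40)*(-1/278070) = -269230/198829 + 2400*(-1/278070) = -269230/198829 - 80/9269 = -2511399190/1842946001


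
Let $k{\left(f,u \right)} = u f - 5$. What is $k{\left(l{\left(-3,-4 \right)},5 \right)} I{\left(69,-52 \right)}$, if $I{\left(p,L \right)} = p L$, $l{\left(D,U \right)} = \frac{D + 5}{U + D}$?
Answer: $\frac{161460}{7} \approx 23066.0$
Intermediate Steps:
$l{\left(D,U \right)} = \frac{5 + D}{D + U}$
$k{\left(f,u \right)} = -5 + f u$ ($k{\left(f,u \right)} = f u - 5 = -5 + f u$)
$I{\left(p,L \right)} = L p$
$k{\left(l{\left(-3,-4 \right)},5 \right)} I{\left(69,-52 \right)} = \left(-5 + \frac{5 - 3}{-3 - 4} \cdot 5\right) \left(\left(-52\right) 69\right) = \left(-5 + \frac{1}{-7} \cdot 2 \cdot 5\right) \left(-3588\right) = \left(-5 + \left(- \frac{1}{7}\right) 2 \cdot 5\right) \left(-3588\right) = \left(-5 - \frac{10}{7}\right) \left(-3588\right) = \left(- \frac{45}{7}\right) \left(-3588\right) = \frac{161460}{7}$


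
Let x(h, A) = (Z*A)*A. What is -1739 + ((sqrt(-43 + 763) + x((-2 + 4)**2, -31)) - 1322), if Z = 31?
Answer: 26730 + 12*sqrt(5) ≈ 26757.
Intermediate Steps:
x(h, A) = 31*A**2 (x(h, A) = (31*A)*A = 31*A**2)
-1739 + ((sqrt(-43 + 763) + x((-2 + 4)**2, -31)) - 1322) = -1739 + ((sqrt(-43 + 763) + 31*(-31)**2) - 1322) = -1739 + ((sqrt(720) + 31*961) - 1322) = -1739 + ((12*sqrt(5) + 29791) - 1322) = -1739 + ((29791 + 12*sqrt(5)) - 1322) = -1739 + (28469 + 12*sqrt(5)) = 26730 + 12*sqrt(5)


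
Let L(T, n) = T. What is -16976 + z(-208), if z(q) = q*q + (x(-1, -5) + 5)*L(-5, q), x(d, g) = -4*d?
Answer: 26243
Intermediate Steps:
z(q) = -45 + q² (z(q) = q*q + (-4*(-1) + 5)*(-5) = q² + (4 + 5)*(-5) = q² + 9*(-5) = q² - 45 = -45 + q²)
-16976 + z(-208) = -16976 + (-45 + (-208)²) = -16976 + (-45 + 43264) = -16976 + 43219 = 26243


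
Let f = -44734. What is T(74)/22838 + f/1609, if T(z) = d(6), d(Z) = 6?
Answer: -510812719/18373171 ≈ -27.802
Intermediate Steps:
T(z) = 6
T(74)/22838 + f/1609 = 6/22838 - 44734/1609 = 6*(1/22838) - 44734*1/1609 = 3/11419 - 44734/1609 = -510812719/18373171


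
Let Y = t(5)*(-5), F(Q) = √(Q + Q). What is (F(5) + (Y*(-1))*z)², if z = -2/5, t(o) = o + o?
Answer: (20 - √10)² ≈ 283.51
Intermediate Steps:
t(o) = 2*o
F(Q) = √2*√Q (F(Q) = √(2*Q) = √2*√Q)
z = -⅖ (z = -2*⅕ = -⅖ ≈ -0.40000)
Y = -50 (Y = (2*5)*(-5) = 10*(-5) = -50)
(F(5) + (Y*(-1))*z)² = (√2*√5 - 50*(-1)*(-⅖))² = (√10 + 50*(-⅖))² = (√10 - 20)² = (-20 + √10)²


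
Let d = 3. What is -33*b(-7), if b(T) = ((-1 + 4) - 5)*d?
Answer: 198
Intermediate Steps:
b(T) = -6 (b(T) = ((-1 + 4) - 5)*3 = (3 - 5)*3 = -2*3 = -6)
-33*b(-7) = -33*(-6) = 198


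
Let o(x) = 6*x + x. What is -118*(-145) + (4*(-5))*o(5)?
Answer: 16410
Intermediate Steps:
o(x) = 7*x
-118*(-145) + (4*(-5))*o(5) = -118*(-145) + (4*(-5))*(7*5) = 17110 - 20*35 = 17110 - 700 = 16410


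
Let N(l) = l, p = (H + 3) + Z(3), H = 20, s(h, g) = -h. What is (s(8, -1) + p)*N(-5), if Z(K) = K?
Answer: -90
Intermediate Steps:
p = 26 (p = (20 + 3) + 3 = 23 + 3 = 26)
(s(8, -1) + p)*N(-5) = (-1*8 + 26)*(-5) = (-8 + 26)*(-5) = 18*(-5) = -90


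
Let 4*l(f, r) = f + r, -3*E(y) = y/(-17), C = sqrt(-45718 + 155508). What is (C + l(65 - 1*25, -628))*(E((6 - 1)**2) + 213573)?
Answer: -533720152/17 + 10892248*sqrt(109790)/51 ≈ 3.9371e+7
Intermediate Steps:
C = sqrt(109790) ≈ 331.35
E(y) = y/51 (E(y) = -y/(3*(-17)) = -y*(-1)/(3*17) = -(-1)*y/51 = y/51)
l(f, r) = f/4 + r/4 (l(f, r) = (f + r)/4 = f/4 + r/4)
(C + l(65 - 1*25, -628))*(E((6 - 1)**2) + 213573) = (sqrt(109790) + ((65 - 1*25)/4 + (1/4)*(-628)))*((6 - 1)**2/51 + 213573) = (sqrt(109790) + ((65 - 25)/4 - 157))*((1/51)*5**2 + 213573) = (sqrt(109790) + ((1/4)*40 - 157))*((1/51)*25 + 213573) = (sqrt(109790) + (10 - 157))*(25/51 + 213573) = (sqrt(109790) - 147)*(10892248/51) = (-147 + sqrt(109790))*(10892248/51) = -533720152/17 + 10892248*sqrt(109790)/51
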